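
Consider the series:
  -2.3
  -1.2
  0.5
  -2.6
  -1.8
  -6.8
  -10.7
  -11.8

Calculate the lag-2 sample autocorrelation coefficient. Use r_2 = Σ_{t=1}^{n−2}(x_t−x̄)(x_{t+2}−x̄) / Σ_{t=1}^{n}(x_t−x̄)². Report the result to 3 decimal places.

Mean x̄ = (-2.3 − 1.2 + 0.5 − 2.6 − 1.8 − 6.8 − 10.7 − 11.8)/8 = -4.5875
Deviations from mean: 2.2875, 3.3875, 5.0875, 1.9875, 2.7875, -2.2125, -6.1125, -7.2125
Σ(x_t−x̄)(x_{t+2}−x̄) = (11.6377) + (6.7327) + (14.1814) + (-4.3973) + (-17.0386) + (15.9577) = 27.0734
Denominator Σ(x_t−x̄)² = 148.5888
r_2 = 27.0734 / 148.5888 = 0.182

0.182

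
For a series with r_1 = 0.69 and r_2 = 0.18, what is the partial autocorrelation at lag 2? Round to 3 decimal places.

-0.565

φ_{22} = (r_2 − r_1²) / (1 − r_1²)
r_1² = (0.69)² = 0.4761
Numerator = 0.18 − 0.4761 = -0.2961; denominator = 1 − 0.4761 = 0.5239
φ_{22} = -0.2961 / 0.5239 = -0.565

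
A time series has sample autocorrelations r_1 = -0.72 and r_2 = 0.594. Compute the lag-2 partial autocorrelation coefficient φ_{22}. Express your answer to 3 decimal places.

φ_{22} = (r_2 − r_1²) / (1 − r_1²)
r_1² = (-0.72)² = 0.5184
Numerator = 0.594 − 0.5184 = 0.0756; denominator = 1 − 0.5184 = 0.4816
φ_{22} = 0.0756 / 0.4816 = 0.157

0.157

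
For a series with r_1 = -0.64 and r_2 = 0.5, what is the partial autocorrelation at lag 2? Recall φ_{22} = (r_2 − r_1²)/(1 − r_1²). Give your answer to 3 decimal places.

0.153

φ_{22} = (r_2 − r_1²) / (1 − r_1²)
r_1² = (-0.64)² = 0.4096
Numerator = 0.5 − 0.4096 = 0.0904; denominator = 1 − 0.4096 = 0.5904
φ_{22} = 0.0904 / 0.5904 = 0.153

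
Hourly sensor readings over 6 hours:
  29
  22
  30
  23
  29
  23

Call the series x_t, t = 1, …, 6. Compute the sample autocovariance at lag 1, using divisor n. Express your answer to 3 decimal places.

Mean x̄ = (29 + 22 + 30 + 23 + 29 + 23)/6 = 26.0000
Σ_{t=1}^{5}(x_t−x̄)(x_{t+1}−x̄) = -58.0000
γ_1 = -58.0000 / 6 = -9.667

-9.667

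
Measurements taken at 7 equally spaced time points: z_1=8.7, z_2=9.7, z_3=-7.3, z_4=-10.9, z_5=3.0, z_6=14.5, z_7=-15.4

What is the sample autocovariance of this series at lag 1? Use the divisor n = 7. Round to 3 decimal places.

Mean z̄ = (8.7 + 9.7 − 7.3 − 10.9 + 3.0 + 14.5 − 15.4)/7 = 0.3286
Σ_{t=1}^{6}(z_t−z̄)(z_{t+1}−z̄) = -122.4151
γ_1 = -122.4151 / 7 = -17.488

-17.488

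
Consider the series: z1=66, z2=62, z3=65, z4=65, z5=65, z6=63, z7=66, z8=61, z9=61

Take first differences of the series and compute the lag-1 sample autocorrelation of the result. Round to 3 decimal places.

-0.568

First differences Δz: -4, 3, 0, 0, -2, 3, -5, 0
Mean of differences = -0.6250
Numerator Σ(Δz_t−Δz̄)(Δz_{t+1}−Δz̄) = -34.0156
Denominator Σ(Δz_t−Δz̄)² = 59.8750
r_1(Δz) = -34.0156 / 59.8750 = -0.568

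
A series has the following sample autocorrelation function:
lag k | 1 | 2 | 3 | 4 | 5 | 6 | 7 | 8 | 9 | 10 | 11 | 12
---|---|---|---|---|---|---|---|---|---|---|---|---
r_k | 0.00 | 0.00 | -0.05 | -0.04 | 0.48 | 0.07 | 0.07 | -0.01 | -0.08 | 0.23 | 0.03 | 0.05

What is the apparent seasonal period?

The largest autocorrelation is r_5 = 0.48, with a weaker echo at lag 10 (0.23); the remaining lags stay at or below 0.07.
The dominant spike at lag 5 indicates a seasonal period of 5.

5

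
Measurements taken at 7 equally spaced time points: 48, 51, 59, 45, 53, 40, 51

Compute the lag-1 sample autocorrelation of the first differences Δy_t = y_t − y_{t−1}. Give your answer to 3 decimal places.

-0.711

First differences Δy: 3, 8, -14, 8, -13, 11
Mean of differences = 0.5000
Numerator Σ(Δy_t−Δȳ)(Δy_{t+1}−Δȳ) = -441.7500
Denominator Σ(Δy_t−Δȳ)² = 621.5000
r_1(Δy) = -441.7500 / 621.5000 = -0.711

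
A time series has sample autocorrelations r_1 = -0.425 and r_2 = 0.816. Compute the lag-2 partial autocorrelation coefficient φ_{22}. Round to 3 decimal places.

0.775

φ_{22} = (r_2 − r_1²) / (1 − r_1²)
r_1² = (-0.425)² = 0.180625
Numerator = 0.816 − 0.1806 = 0.6354; denominator = 1 − 0.1806 = 0.8194
φ_{22} = 0.6354 / 0.8194 = 0.775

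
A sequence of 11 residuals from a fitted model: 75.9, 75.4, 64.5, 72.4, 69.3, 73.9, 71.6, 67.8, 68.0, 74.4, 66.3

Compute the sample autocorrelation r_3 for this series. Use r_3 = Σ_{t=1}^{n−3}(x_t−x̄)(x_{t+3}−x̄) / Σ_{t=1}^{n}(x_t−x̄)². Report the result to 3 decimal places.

-0.032

Mean x̄ = (75.9 + 75.4 + 64.5 + 72.4 + 69.3 + 73.9 + 71.6 + 67.8 + 68.0 + 74.4 + 66.3)/11 = 70.8636
Numerator Σ_{t=1}^{8}(x_t−x̄)(x_{t+3}−x̄) = -4.8658
Denominator Σ(x_t−x̄)² = 151.9255
r_3 = -4.8658 / 151.9255 = -0.032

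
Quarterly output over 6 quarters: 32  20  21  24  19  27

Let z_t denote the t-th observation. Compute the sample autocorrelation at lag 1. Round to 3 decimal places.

-0.301

Mean z̄ = (32 + 20 + 21 + 24 + 19 + 27)/6 = 23.8333
Numerator Σ_{t=1}^{5}(z_t−z̄)(z_{t+1}−z̄) = -37.0278
Denominator Σ(z_t−z̄)² = 122.8333
r_1 = -37.0278 / 122.8333 = -0.301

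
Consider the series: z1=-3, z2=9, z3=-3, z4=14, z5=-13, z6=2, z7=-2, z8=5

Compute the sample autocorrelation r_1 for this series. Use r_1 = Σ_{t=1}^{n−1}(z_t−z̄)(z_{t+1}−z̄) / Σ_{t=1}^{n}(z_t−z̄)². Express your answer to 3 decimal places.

Mean z̄ = (-3 + 9 − 3 + 14 − 13 + 2 − 2 + 5)/8 = 1.1250
Σ(z_t−z̄)(z_{t+1}−z̄) = (-32.4844) + (-32.4844) + (-53.1094) + (-181.8594) + (-12.3594) + (-2.7344) + (-12.1094) = -327.1406
Denominator Σ(z_t−z̄)² = 486.8750
r_1 = -327.1406 / 486.8750 = -0.672

-0.672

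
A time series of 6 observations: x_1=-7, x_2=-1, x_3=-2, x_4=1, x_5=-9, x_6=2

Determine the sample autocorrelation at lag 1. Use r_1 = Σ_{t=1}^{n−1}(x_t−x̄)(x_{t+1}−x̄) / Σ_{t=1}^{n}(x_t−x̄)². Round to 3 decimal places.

-0.580

Mean x̄ = (-7 − 1 − 2 + 1 − 9 + 2)/6 = -2.6667
Deviations from mean: -4.3333, 1.6667, 0.6667, 3.6667, -6.3333, 4.6667
Numerator Σ_{t=1}^{5}(x_t−x̄)(x_{t+1}−x̄) = -56.4444
Denominator Σ(x_t−x̄)² = 97.3333
r_1 = -56.4444 / 97.3333 = -0.580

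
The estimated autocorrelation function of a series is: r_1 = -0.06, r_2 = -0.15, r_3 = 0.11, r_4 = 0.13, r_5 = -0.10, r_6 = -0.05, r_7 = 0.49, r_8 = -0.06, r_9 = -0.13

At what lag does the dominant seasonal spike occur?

7

The largest autocorrelation is r_7 = 0.49; the remaining lags stay at or below 0.13.
The dominant spike at lag 7 indicates a seasonal period of 7.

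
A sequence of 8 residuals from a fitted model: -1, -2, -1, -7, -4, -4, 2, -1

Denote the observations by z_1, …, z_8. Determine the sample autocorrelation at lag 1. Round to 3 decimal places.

Mean z̄ = (-1 − 2 − 1 − 7 − 4 − 4 + 2 − 1)/8 = -2.2500
Σ(z_t−z̄)(z_{t+1}−z̄) = (0.3125) + (0.3125) + (-5.9375) + (8.3125) + (3.0625) + (-7.4375) + (5.3125) = 3.9375
Denominator Σ(z_t−z̄)² = 51.5000
r_1 = 3.9375 / 51.5000 = 0.076

0.076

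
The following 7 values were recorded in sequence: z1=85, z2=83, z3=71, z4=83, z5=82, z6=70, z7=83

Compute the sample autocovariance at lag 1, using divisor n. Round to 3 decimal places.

-12.557

Mean z̄ = (85 + 83 + 71 + 83 + 82 + 70 + 83)/7 = 79.5714
Σ_{t=1}^{6}(z_t−z̄)(z_{t+1}−z̄) = -87.8980
γ_1 = -87.8980 / 7 = -12.557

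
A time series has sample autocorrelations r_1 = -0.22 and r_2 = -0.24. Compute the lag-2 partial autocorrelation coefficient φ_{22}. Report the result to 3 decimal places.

-0.303

φ_{22} = (r_2 − r_1²) / (1 − r_1²)
r_1² = (-0.22)² = 0.0484
Numerator = -0.24 − 0.0484 = -0.2884; denominator = 1 − 0.0484 = 0.9516
φ_{22} = -0.2884 / 0.9516 = -0.303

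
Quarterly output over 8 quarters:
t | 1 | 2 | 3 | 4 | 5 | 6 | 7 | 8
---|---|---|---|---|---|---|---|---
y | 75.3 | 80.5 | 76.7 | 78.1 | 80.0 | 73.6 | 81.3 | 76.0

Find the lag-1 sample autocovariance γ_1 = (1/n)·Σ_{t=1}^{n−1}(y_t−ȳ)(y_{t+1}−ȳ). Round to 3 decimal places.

Mean ȳ = (75.3 + 80.5 + 76.7 + 78.1 + 80.0 + 73.6 + 81.3 + 76.0)/8 = 77.6875
Σ_{t=1}^{7}(y_t−ȳ)(y_{t+1}−ȳ) = -39.2602
γ_1 = -39.2602 / 8 = -4.908

-4.908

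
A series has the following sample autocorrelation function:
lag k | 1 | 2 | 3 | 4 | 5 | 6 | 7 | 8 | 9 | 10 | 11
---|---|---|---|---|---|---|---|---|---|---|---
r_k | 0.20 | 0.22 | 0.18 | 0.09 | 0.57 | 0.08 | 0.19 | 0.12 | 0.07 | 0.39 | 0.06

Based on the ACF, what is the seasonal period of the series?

5

The largest autocorrelation is r_5 = 0.57, with a weaker echo at lag 10 (0.39); the remaining lags stay at or below 0.22.
The dominant spike at lag 5 indicates a seasonal period of 5.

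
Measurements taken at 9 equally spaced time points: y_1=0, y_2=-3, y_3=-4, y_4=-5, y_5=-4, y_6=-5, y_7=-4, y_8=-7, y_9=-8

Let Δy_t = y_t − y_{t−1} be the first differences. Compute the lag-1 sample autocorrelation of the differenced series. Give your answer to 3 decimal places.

First differences Δy: -3, -1, -1, 1, -1, 1, -3, -1
Mean of differences = -1.0000
Numerator Σ(Δy_t−Δȳ)(Δy_{t+1}−Δȳ) = -4.0000
Denominator Σ(Δy_t−Δȳ)² = 16.0000
r_1(Δy) = -4.0000 / 16.0000 = -0.250

-0.250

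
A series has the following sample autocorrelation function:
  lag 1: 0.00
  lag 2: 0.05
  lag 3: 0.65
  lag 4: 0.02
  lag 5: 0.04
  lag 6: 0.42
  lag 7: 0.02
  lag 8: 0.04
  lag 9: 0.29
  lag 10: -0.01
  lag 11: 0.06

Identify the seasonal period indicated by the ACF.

The largest autocorrelation is r_3 = 0.65, with weaker echoes at lags 6 (0.42) and 9 (0.29); the remaining lags stay at or below 0.06.
The dominant spike at lag 3 indicates a seasonal period of 3.

3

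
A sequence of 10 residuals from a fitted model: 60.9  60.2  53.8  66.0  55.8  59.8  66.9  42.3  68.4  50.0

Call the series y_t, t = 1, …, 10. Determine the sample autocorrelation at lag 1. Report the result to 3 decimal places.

-0.721

Mean ȳ = (60.9 + 60.2 + 53.8 + 66.0 + 55.8 + 59.8 + 66.9 + 42.3 + 68.4 + 50.0)/10 = 58.4100
Numerator Σ_{t=1}^{9}(y_t−ȳ)(y_{t+1}−ȳ) = -432.1501
Denominator Σ(y_t−ȳ)² = 599.1490
r_1 = -432.1501 / 599.1490 = -0.721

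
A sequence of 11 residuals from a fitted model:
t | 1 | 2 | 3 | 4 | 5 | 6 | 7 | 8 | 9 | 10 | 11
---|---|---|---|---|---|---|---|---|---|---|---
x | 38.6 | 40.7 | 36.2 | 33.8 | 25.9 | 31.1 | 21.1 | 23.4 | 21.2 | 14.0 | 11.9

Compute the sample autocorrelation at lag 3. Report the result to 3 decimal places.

Mean x̄ = (38.6 + 40.7 + 36.2 + 33.8 + 25.9 + 31.1 + 21.1 + 23.4 + 21.2 + 14.0 + 11.9)/11 = 27.0818
Numerator Σ_{t=1}^{8}(x_t−x̄)(x_{t+3}−x̄) = 172.6054
Denominator Σ(x_t−x̄)² = 949.4964
r_3 = 172.6054 / 949.4964 = 0.182

0.182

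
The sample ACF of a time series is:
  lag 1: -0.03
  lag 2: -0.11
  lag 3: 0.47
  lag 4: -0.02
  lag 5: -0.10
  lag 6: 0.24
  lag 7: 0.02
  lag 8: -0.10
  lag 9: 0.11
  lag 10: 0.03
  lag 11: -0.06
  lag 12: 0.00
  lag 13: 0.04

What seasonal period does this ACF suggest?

3

The largest autocorrelation is r_3 = 0.47, with a weaker echo at lag 6 (0.24); the remaining lags stay at or below 0.11.
The dominant spike at lag 3 indicates a seasonal period of 3.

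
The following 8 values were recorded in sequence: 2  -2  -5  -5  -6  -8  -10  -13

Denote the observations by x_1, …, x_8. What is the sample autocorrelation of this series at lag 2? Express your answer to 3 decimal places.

0.159

Mean x̄ = (2 − 2 − 5 − 5 − 6 − 8 − 10 − 13)/8 = -5.8750
Deviations from mean: 7.8750, 3.8750, 0.8750, 0.8750, -0.1250, -2.1250, -4.1250, -7.1250
Numerator Σ_{t=1}^{6}(x_t−x̄)(x_{t+2}−x̄) = 23.9688
Denominator Σ(x_t−x̄)² = 150.8750
r_2 = 23.9688 / 150.8750 = 0.159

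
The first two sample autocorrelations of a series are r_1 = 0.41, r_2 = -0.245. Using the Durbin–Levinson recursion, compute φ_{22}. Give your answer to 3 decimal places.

-0.497

φ_{22} = (r_2 − r_1²) / (1 − r_1²)
r_1² = (0.41)² = 0.1681
Numerator = -0.245 − 0.1681 = -0.4131; denominator = 1 − 0.1681 = 0.8319
φ_{22} = -0.4131 / 0.8319 = -0.497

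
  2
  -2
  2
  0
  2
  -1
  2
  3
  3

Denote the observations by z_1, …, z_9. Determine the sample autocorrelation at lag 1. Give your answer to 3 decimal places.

-0.228

Mean z̄ = (2 − 2 + 2 + 0 + 2 − 1 + 2 + 3 + 3)/9 = 1.2222
Numerator Σ_{t=1}^{8}(z_t−z̄)(z_{t+1}−z̄) = -5.8272
Denominator Σ(z_t−z̄)² = 25.5556
r_1 = -5.8272 / 25.5556 = -0.228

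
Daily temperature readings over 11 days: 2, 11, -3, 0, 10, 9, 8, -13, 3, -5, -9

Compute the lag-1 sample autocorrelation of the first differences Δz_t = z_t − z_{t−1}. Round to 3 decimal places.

First differences Δz: 9, -14, 3, 10, -1, -1, -21, 16, -8, -4
Mean of differences = -1.1000
Numerator Σ(Δz_t−Δz̄)(Δz_{t+1}−Δz̄) = -576.8100
Denominator Σ(Δz_t−Δz̄)² = 1152.9000
r_1(Δz) = -576.8100 / 1152.9000 = -0.500

-0.500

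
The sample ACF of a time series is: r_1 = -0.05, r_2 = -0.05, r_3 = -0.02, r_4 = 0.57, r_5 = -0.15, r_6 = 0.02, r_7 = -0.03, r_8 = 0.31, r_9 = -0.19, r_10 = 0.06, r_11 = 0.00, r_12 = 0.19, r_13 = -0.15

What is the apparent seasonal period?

4

The largest autocorrelation is r_4 = 0.57, with weaker echoes at lags 8 (0.31) and 12 (0.19); the remaining lags stay at or below 0.06.
The dominant spike at lag 4 indicates a seasonal period of 4.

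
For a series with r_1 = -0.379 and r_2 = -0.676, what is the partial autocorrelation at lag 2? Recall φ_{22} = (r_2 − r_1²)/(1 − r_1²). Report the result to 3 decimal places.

-0.957

φ_{22} = (r_2 − r_1²) / (1 − r_1²)
r_1² = (-0.379)² = 0.143641
Numerator = -0.676 − 0.1436 = -0.8196; denominator = 1 − 0.1436 = 0.8564
φ_{22} = -0.8196 / 0.8564 = -0.957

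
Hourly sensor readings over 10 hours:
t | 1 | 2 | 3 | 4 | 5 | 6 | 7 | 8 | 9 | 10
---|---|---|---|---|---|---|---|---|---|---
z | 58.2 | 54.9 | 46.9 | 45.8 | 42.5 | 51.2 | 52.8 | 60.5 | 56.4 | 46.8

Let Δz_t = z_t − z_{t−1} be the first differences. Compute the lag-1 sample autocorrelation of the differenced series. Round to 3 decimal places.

First differences Δz: -3.3, -8.0, -1.1, -3.3, 8.7, 1.6, 7.7, -4.1, -9.6
Mean of differences = -1.2667
Numerator Σ(Δz_t−Δz̄)(Δz_{t+1}−Δz̄) = 44.4456
Denominator Σ(Δz_t−Δz̄)² = 319.0600
r_1(Δz) = 44.4456 / 319.0600 = 0.139

0.139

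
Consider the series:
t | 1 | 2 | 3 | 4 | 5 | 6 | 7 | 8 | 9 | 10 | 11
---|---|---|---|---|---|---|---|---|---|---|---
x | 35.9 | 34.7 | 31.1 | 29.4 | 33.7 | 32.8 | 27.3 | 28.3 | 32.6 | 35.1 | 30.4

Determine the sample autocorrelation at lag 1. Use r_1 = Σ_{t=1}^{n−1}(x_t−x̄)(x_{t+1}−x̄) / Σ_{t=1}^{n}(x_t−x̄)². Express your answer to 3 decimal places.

0.189

Mean x̄ = (35.9 + 34.7 + 31.1 + 29.4 + 33.7 + 32.8 + 27.3 + 28.3 + 32.6 + 35.1 + 30.4)/11 = 31.9364
Numerator Σ_{t=1}^{10}(x_t−x̄)(x_{t+1}−x̄) = 15.4950
Denominator Σ(x_t−x̄)² = 81.8655
r_1 = 15.4950 / 81.8655 = 0.189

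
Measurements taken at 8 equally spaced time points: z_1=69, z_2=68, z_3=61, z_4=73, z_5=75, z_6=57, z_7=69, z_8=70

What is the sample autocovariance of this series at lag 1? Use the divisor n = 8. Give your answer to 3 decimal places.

-10.914

Mean z̄ = (69 + 68 + 61 + 73 + 75 + 57 + 69 + 70)/8 = 67.7500
Σ_{t=1}^{7}(z_t−z̄)(z_{t+1}−z̄) = -87.3125
γ_1 = -87.3125 / 8 = -10.914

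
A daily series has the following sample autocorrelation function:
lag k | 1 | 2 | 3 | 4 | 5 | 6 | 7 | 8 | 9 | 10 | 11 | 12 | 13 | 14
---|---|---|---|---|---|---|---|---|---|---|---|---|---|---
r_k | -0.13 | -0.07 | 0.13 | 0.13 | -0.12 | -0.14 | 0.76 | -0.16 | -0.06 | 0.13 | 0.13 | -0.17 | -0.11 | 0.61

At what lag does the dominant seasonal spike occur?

The largest autocorrelation is r_7 = 0.76, with a weaker echo at lag 14 (0.61); the remaining lags stay at or below 0.13.
The dominant spike at lag 7 indicates a seasonal period of 7.

7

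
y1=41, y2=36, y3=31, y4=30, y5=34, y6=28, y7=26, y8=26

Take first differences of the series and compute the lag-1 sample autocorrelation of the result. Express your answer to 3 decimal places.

-0.161

First differences Δy: -5, -5, -1, 4, -6, -2, 0
Mean of differences = -2.1429
Numerator Σ(Δy_t−Δȳ)(Δy_{t+1}−Δȳ) = -12.0204
Denominator Σ(Δy_t−Δȳ)² = 74.8571
r_1(Δy) = -12.0204 / 74.8571 = -0.161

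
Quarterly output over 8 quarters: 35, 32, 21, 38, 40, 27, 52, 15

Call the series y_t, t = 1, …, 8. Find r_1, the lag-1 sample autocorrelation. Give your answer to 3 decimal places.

Mean ȳ = (35 + 32 + 21 + 38 + 40 + 27 + 52 + 15)/8 = 32.5000
Deviations from mean: 2.5000, -0.5000, -11.5000, 5.5000, 7.5000, -5.5000, 19.5000, -17.5000
Σ(y_t−ȳ)(y_{t+1}−ȳ) = (-1.2500) + (5.7500) + (-63.2500) + (41.2500) + (-41.2500) + (-107.2500) + (-341.2500) = -507.2500
Denominator Σ(y_t−ȳ)² = 942.0000
r_1 = -507.2500 / 942.0000 = -0.538

-0.538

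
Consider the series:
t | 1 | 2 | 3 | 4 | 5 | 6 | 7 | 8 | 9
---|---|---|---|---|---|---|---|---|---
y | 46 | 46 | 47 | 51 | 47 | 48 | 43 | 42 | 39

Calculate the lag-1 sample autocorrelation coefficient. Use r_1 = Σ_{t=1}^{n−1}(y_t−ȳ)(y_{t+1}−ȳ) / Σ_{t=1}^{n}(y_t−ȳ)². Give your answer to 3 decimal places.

0.458

Mean ȳ = (46 + 46 + 47 + 51 + 47 + 48 + 43 + 42 + 39)/9 = 45.4444
Numerator Σ_{t=1}^{8}(y_t−ȳ)(y_{t+1}−ȳ) = 46.8025
Denominator Σ(y_t−ȳ)² = 102.2222
r_1 = 46.8025 / 102.2222 = 0.458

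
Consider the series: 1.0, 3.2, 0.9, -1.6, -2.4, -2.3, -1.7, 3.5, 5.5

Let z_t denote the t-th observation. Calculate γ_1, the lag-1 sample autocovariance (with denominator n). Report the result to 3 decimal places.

3.447

Mean z̄ = (1.0 + 3.2 + 0.9 − 1.6 − 2.4 − 2.3 − 1.7 + 3.5 + 5.5)/9 = 0.6778
Σ_{t=1}^{8}(z_t−z̄)(z_{t+1}−z̄) = 31.0217
γ_1 = 31.0217 / 9 = 3.447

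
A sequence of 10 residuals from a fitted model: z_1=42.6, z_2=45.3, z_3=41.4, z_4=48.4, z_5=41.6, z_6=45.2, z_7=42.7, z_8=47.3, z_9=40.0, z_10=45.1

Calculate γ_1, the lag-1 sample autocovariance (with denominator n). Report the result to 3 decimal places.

Mean z̄ = (42.6 + 45.3 + 41.4 + 48.4 + 41.6 + 45.2 + 42.7 + 47.3 + 40.0 + 45.1)/10 = 43.9600
Σ_{t=1}^{9}(z_t−z̄)(z_{t+1}−z̄) = -53.5356
γ_1 = -53.5356 / 10 = -5.354

-5.354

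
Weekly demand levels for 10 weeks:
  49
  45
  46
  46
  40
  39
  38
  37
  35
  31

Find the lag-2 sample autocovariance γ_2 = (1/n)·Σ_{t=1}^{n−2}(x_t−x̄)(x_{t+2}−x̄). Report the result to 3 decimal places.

Mean x̄ = (49 + 45 + 46 + 46 + 40 + 39 + 38 + 37 + 35 + 31)/10 = 40.6000
Σ_{t=1}^{8}(x_t−x̄)(x_{t+2}−x̄) = 113.6800
γ_2 = 113.6800 / 10 = 11.368

11.368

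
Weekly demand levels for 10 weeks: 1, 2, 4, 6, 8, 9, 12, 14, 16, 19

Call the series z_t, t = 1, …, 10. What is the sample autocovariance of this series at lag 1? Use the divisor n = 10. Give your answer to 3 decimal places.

22.909

Mean z̄ = (1 + 2 + 4 + 6 + 8 + 9 + 12 + 14 + 16 + 19)/10 = 9.1000
Σ_{t=1}^{9}(z_t−z̄)(z_{t+1}−z̄) = 229.0900
γ_1 = 229.0900 / 10 = 22.909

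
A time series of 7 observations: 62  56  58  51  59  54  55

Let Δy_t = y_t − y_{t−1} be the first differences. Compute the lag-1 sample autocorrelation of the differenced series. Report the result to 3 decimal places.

First differences Δy: -6, 2, -7, 8, -5, 1
Mean of differences = -1.1667
Numerator Σ(Δy_t−Δȳ)(Δy_{t+1}−Δȳ) = -130.6944
Denominator Σ(Δy_t−Δȳ)² = 170.8333
r_1(Δy) = -130.6944 / 170.8333 = -0.765

-0.765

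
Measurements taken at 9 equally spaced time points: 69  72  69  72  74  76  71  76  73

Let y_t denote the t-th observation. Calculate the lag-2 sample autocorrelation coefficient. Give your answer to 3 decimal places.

0.271

Mean ȳ = (69 + 72 + 69 + 72 + 74 + 76 + 71 + 76 + 73)/9 = 72.4444
Σ(y_t−ȳ)(y_{t+2}−ȳ) = (11.8642) + (0.1975) + (-5.3580) + (-1.5802) + (-2.2469) + (12.6420) + (-0.8025) = 14.7160
Denominator Σ(y_t−ȳ)² = 54.2222
r_2 = 14.7160 / 54.2222 = 0.271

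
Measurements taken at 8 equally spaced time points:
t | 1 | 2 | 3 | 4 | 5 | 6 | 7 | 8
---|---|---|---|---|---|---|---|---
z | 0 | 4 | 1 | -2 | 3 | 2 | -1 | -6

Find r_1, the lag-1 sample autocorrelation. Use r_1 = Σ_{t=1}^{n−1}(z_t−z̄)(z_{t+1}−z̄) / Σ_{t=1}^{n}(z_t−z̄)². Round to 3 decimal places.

Mean z̄ = (0 + 4 + 1 − 2 + 3 + 2 − 1 − 6)/8 = 0.1250
Deviations from mean: -0.1250, 3.8750, 0.8750, -2.1250, 2.8750, 1.8750, -1.1250, -6.1250
Numerator Σ_{t=1}^{7}(z_t−z̄)(z_{t+1}−z̄) = 5.1094
Denominator Σ(z_t−z̄)² = 70.8750
r_1 = 5.1094 / 70.8750 = 0.072

0.072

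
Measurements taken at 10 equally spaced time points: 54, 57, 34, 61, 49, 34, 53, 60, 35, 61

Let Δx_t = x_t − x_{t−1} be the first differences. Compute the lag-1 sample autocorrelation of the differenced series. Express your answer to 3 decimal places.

-0.537

First differences Δx: 3, -23, 27, -12, -15, 19, 7, -25, 26
Mean of differences = 0.7778
Numerator Σ(Δx_t−Δx̄)(Δx_{t+1}−Δx̄) = -1794.4938
Denominator Σ(Δx_t−Δx̄)² = 3341.5556
r_1(Δx) = -1794.4938 / 3341.5556 = -0.537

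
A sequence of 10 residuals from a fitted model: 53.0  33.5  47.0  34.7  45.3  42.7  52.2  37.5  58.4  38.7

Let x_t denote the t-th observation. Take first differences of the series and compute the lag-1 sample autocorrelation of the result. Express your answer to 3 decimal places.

-0.738

First differences Δx: -19.5, 13.5, -12.3, 10.6, -2.6, 9.5, -14.7, 20.9, -19.7
Mean of differences = -1.5889
Numerator Σ(Δx_t−Δx̄)(Δx_{t+1}−Δx̄) = -1433.5112
Denominator Σ(Δx_t−Δx̄)² = 1941.4289
r_1(Δx) = -1433.5112 / 1941.4289 = -0.738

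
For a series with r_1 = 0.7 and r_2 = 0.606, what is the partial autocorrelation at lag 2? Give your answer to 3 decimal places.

φ_{22} = (r_2 − r_1²) / (1 − r_1²)
r_1² = (0.7)² = 0.49
Numerator = 0.606 − 0.4900 = 0.1160; denominator = 1 − 0.4900 = 0.5100
φ_{22} = 0.1160 / 0.5100 = 0.227

0.227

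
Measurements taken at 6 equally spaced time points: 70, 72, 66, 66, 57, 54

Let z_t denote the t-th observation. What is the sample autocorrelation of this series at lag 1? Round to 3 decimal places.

0.479

Mean z̄ = (70 + 72 + 66 + 66 + 57 + 54)/6 = 64.1667
Deviations from mean: 5.8333, 7.8333, 1.8333, 1.8333, -7.1667, -10.1667
Numerator Σ_{t=1}^{5}(z_t−z̄)(z_{t+1}−z̄) = 123.1389
Denominator Σ(z_t−z̄)² = 256.8333
r_1 = 123.1389 / 256.8333 = 0.479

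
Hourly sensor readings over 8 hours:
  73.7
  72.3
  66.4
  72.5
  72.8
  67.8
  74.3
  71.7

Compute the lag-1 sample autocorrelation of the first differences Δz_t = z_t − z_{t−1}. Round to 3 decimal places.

First differences Δz: -1.4, -5.9, 6.1, 0.3, -5.0, 6.5, -2.6
Mean of differences = -0.2857
Numerator Σ(Δz_t−Δz̄)(Δz_{t+1}−Δz̄) = -76.3102
Denominator Σ(Δz_t−Δz̄)² = 147.5086
r_1(Δz) = -76.3102 / 147.5086 = -0.517

-0.517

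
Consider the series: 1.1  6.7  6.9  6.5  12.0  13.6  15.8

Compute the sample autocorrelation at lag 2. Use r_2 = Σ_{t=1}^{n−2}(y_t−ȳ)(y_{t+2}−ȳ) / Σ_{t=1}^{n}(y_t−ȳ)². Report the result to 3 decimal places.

0.161

Mean ȳ = (1.1 + 6.7 + 6.9 + 6.5 + 12.0 + 13.6 + 15.8)/7 = 8.9429
Deviations from mean: -7.8429, -2.2429, -2.0429, -2.4429, 3.0571, 4.6571, 6.8571
Σ(y_t−ȳ)(y_{t+2}−ȳ) = (16.0218) + (5.4790) + (-6.2453) + (-11.3767) + (20.9633) = 24.8420
Denominator Σ(y_t−ȳ)² = 154.7371
r_2 = 24.8420 / 154.7371 = 0.161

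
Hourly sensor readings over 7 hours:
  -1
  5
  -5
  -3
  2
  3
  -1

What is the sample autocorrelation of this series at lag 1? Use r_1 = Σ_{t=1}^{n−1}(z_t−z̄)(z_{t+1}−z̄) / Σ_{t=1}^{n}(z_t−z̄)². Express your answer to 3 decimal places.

-0.243

Mean z̄ = (-1 + 5 − 5 − 3 + 2 + 3 − 1)/7 = 0.0000
Deviations from mean: -1.0000, 5.0000, -5.0000, -3.0000, 2.0000, 3.0000, -1.0000
Σ(z_t−z̄)(z_{t+1}−z̄) = (-5.0000) + (-25.0000) + (15.0000) + (-6.0000) + (6.0000) + (-3.0000) = -18.0000
Denominator Σ(z_t−z̄)² = 74.0000
r_1 = -18.0000 / 74.0000 = -0.243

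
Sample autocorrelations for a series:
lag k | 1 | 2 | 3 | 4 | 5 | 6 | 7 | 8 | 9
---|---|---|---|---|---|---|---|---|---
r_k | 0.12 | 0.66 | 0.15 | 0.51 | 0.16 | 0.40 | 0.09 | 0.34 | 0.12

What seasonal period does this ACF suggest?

2

The largest autocorrelation is r_2 = 0.66, with weaker echoes at lags 4 (0.51), 6 (0.40) and 8 (0.34); the remaining lags stay at or below 0.16.
The dominant spike at lag 2 indicates a seasonal period of 2.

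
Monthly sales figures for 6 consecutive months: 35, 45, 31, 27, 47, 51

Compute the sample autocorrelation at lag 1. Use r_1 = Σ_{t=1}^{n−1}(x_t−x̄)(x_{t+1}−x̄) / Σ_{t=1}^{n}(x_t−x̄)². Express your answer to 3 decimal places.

Mean x̄ = (35 + 45 + 31 + 27 + 47 + 51)/6 = 39.3333
Deviations from mean: -4.3333, 5.6667, -8.3333, -12.3333, 7.6667, 11.6667
Σ(x_t−x̄)(x_{t+1}−x̄) = (-24.5556) + (-47.2222) + (102.7778) + (-94.5556) + (89.4444) = 25.8889
Denominator Σ(x_t−x̄)² = 467.3333
r_1 = 25.8889 / 467.3333 = 0.055

0.055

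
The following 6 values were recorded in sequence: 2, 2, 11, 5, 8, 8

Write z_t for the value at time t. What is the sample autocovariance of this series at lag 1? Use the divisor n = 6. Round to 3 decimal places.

-1.167

Mean z̄ = (2 + 2 + 11 + 5 + 8 + 8)/6 = 6.0000
Σ_{t=1}^{5}(z_t−z̄)(z_{t+1}−z̄) = -7.0000
γ_1 = -7.0000 / 6 = -1.167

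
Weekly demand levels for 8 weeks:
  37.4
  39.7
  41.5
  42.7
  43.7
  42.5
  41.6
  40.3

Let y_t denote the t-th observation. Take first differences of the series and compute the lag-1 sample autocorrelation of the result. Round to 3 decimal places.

0.554

First differences Δy: 2.3, 1.8, 1.2, 1.0, -1.2, -0.9, -1.3
Mean of differences = 0.4143
Numerator Σ(Δy_t−Δȳ)(Δy_{t+1}−Δȳ) = 7.5912
Denominator Σ(Δy_t−Δȳ)² = 13.7086
r_1(Δy) = 7.5912 / 13.7086 = 0.554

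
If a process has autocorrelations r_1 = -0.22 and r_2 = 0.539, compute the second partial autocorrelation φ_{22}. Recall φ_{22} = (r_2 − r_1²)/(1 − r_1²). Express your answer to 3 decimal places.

0.516

φ_{22} = (r_2 − r_1²) / (1 − r_1²)
r_1² = (-0.22)² = 0.0484
Numerator = 0.539 − 0.0484 = 0.4906; denominator = 1 − 0.0484 = 0.9516
φ_{22} = 0.4906 / 0.9516 = 0.516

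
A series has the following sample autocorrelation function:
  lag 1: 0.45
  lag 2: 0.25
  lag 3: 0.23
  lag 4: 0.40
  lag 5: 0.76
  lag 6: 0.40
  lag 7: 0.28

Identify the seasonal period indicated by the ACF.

5

The largest autocorrelation is r_5 = 0.76; the remaining lags stay at or below 0.45. The elevated value at lag 1 (0.45), dropping to 0.25 at lag 2, reflects decaying short-term dependence rather than seasonality.
The dominant spike at lag 5 indicates a seasonal period of 5.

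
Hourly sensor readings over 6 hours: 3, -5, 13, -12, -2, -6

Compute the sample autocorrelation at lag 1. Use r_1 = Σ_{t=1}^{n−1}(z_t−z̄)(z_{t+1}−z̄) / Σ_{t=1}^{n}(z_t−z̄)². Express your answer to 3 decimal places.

Mean z̄ = (3 − 5 + 13 − 12 − 2 − 6)/6 = -1.5000
Deviations from mean: 4.5000, -3.5000, 14.5000, -10.5000, -0.5000, -4.5000
Σ(z_t−z̄)(z_{t+1}−z̄) = (-15.7500) + (-50.7500) + (-152.2500) + (5.2500) + (2.2500) = -211.2500
Denominator Σ(z_t−z̄)² = 373.5000
r_1 = -211.2500 / 373.5000 = -0.566

-0.566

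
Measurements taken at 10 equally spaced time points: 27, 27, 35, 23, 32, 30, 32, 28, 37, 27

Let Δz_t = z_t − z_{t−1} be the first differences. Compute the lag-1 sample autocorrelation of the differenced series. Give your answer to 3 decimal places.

-0.729

First differences Δz: 0, 8, -12, 9, -2, 2, -4, 9, -10
Mean of differences = 0.0000
Numerator Σ(Δz_t−Δz̄)(Δz_{t+1}−Δz̄) = -360.0000
Denominator Σ(Δz_t−Δz̄)² = 494.0000
r_1(Δz) = -360.0000 / 494.0000 = -0.729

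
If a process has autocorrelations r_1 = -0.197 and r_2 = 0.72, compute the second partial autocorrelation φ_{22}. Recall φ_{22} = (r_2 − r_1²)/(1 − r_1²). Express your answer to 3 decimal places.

0.709

φ_{22} = (r_2 − r_1²) / (1 − r_1²)
r_1² = (-0.197)² = 0.038809
Numerator = 0.72 − 0.0388 = 0.6812; denominator = 1 − 0.0388 = 0.9612
φ_{22} = 0.6812 / 0.9612 = 0.709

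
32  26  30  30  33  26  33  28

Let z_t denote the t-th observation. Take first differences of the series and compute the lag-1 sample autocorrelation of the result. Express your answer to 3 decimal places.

-0.690

First differences Δz: -6, 4, 0, 3, -7, 7, -5
Mean of differences = -0.5714
Numerator Σ(Δz_t−Δz̄)(Δz_{t+1}−Δz̄) = -125.3265
Denominator Σ(Δz_t−Δz̄)² = 181.7143
r_1(Δz) = -125.3265 / 181.7143 = -0.690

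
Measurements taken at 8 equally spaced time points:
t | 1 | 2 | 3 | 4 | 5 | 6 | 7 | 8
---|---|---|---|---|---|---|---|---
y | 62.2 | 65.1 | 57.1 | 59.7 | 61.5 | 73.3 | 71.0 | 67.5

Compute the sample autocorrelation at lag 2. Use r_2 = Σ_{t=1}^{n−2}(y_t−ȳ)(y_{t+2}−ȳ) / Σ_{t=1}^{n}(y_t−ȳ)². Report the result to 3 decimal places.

0.009

Mean ȳ = (62.2 + 65.1 + 57.1 + 59.7 + 61.5 + 73.3 + 71.0 + 67.5)/8 = 64.6750
Σ(y_t−ȳ)(y_{t+2}−ȳ) = (18.7481) + (-2.1144) + (24.0506) + (-42.9094) + (-20.0819) + (24.3656) = 2.0588
Denominator Σ(y_t−ȳ)² = 220.8950
r_2 = 2.0588 / 220.8950 = 0.009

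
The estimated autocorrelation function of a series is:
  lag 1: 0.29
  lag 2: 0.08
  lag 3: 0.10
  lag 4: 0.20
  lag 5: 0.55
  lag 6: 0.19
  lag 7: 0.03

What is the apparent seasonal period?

The largest autocorrelation is r_5 = 0.55; the remaining lags stay at or below 0.29. The elevated value at lag 1 (0.29), dropping to 0.08 at lag 2, reflects decaying short-term dependence rather than seasonality.
The dominant spike at lag 5 indicates a seasonal period of 5.

5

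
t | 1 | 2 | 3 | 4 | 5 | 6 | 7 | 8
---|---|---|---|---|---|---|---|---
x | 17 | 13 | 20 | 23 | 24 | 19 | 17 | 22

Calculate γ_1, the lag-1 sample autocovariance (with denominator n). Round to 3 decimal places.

Mean x̄ = (17 + 13 + 20 + 23 + 24 + 19 + 17 + 22)/8 = 19.3750
Deviations: -2.3750, -6.3750, 0.6250, 3.6250, 4.6250, -0.3750, -2.3750, 2.6250
Σ_{t=1}^{7}(x_t−x̄)(x_{t+1}−x̄) = 23.1094
γ_1 = 23.1094 / 8 = 2.889

2.889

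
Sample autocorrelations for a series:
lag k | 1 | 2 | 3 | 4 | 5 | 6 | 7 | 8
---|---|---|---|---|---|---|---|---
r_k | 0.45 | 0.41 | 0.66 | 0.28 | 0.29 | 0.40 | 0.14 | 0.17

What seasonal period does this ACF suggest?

The largest autocorrelation is r_3 = 0.66; the remaining lags stay at or below 0.45. The elevated value at lag 1 (0.45), dropping to 0.41 at lag 2, reflects decaying short-term dependence rather than seasonality.
The dominant spike at lag 3 indicates a seasonal period of 3.

3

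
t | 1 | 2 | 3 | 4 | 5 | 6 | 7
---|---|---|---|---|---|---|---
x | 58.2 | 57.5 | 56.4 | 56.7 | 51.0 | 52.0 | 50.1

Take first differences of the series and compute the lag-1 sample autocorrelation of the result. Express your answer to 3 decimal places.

First differences Δx: -0.7, -1.1, 0.3, -5.7, 1.0, -1.9
Mean of differences = -1.3500
Numerator Σ(Δx_t−Δx̄)(Δx_{t+1}−Δx̄) = -18.1175
Denominator Σ(Δx_t−Δx̄)² = 27.9550
r_1(Δx) = -18.1175 / 27.9550 = -0.648

-0.648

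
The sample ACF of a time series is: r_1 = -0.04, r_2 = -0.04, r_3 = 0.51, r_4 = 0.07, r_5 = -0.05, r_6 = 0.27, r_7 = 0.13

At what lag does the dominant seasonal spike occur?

3

The largest autocorrelation is r_3 = 0.51, with a weaker echo at lag 6 (0.27); the remaining lags stay at or below 0.13.
The dominant spike at lag 3 indicates a seasonal period of 3.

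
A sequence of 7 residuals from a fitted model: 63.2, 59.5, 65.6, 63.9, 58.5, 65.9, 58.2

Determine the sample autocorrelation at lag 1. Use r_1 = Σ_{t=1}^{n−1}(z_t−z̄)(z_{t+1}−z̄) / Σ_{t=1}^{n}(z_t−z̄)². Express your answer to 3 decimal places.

Mean z̄ = (63.2 + 59.5 + 65.6 + 63.9 + 58.5 + 65.9 + 58.2)/7 = 62.1143
Deviations from mean: 1.0857, -2.6143, 3.4857, 1.7857, -3.6143, 3.7857, -3.9143
Σ(z_t−z̄)(z_{t+1}−z̄) = (-2.8384) + (-9.1127) + (6.2245) + (-6.4541) + (-13.6827) + (-14.8184) = -40.6816
Denominator Σ(z_t−z̄)² = 66.0686
r_1 = -40.6816 / 66.0686 = -0.616

-0.616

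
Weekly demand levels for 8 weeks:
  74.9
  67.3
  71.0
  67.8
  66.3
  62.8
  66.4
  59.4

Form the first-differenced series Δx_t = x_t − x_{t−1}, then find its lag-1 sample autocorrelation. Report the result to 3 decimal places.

First differences Δx: -7.6, 3.7, -3.2, -1.5, -3.5, 3.6, -7.0
Mean of differences = -2.2143
Numerator Σ(Δx_t−Δx̄)(Δx_{t+1}−Δx̄) = -74.6059
Denominator Σ(Δx_t−Δx̄)² = 123.8286
r_1(Δx) = -74.6059 / 123.8286 = -0.602

-0.602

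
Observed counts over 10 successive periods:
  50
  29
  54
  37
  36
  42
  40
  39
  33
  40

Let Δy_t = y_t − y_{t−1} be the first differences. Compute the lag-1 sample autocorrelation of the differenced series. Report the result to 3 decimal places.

-0.667

First differences Δy: -21, 25, -17, -1, 6, -2, -1, -6, 7
Mean of differences = -1.1111
Numerator Σ(Δy_t−Δȳ)(Δy_{t+1}−Δȳ) = -981.7901
Denominator Σ(Δy_t−Δȳ)² = 1470.8889
r_1(Δy) = -981.7901 / 1470.8889 = -0.667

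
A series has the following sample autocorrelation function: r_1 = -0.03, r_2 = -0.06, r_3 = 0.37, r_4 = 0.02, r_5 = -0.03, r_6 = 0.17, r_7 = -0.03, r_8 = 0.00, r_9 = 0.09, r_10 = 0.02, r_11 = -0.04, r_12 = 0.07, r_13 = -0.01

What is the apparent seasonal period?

3

The largest autocorrelation is r_3 = 0.37, with a weaker echo at lag 6 (0.17); the remaining lags stay at or below 0.09.
The dominant spike at lag 3 indicates a seasonal period of 3.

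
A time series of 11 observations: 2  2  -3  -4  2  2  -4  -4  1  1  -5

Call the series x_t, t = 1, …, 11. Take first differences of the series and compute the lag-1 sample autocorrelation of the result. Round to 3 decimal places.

First differences Δx: 0, -5, -1, 6, 0, -6, 0, 5, 0, -6
Mean of differences = -0.7000
Numerator Σ(Δx_t−Δx̄)(Δx_{t+1}−Δx̄) = -2.1900
Denominator Σ(Δx_t−Δx̄)² = 154.1000
r_1(Δx) = -2.1900 / 154.1000 = -0.014

-0.014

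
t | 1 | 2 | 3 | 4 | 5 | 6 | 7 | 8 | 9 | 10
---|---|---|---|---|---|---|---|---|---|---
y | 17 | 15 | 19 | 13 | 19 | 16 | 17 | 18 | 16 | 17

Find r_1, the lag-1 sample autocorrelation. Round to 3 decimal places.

-0.797

Mean ȳ = (17 + 15 + 19 + 13 + 19 + 16 + 17 + 18 + 16 + 17)/10 = 16.7000
Numerator Σ_{t=1}^{9}(y_t−ȳ)(y_{t+1}−ȳ) = -23.9900
Denominator Σ(y_t−ȳ)² = 30.1000
r_1 = -23.9900 / 30.1000 = -0.797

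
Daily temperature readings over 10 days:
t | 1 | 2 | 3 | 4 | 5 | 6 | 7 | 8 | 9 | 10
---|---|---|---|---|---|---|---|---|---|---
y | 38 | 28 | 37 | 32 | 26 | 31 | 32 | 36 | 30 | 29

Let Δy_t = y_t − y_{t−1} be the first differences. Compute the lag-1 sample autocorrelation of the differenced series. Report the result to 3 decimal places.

First differences Δy: -10, 9, -5, -6, 5, 1, 4, -6, -1
Mean of differences = -1.0000
Numerator Σ(Δy_t−Δȳ)(Δy_{t+1}−Δȳ) = -143.0000
Denominator Σ(Δy_t−Δȳ)² = 312.0000
r_1(Δy) = -143.0000 / 312.0000 = -0.458

-0.458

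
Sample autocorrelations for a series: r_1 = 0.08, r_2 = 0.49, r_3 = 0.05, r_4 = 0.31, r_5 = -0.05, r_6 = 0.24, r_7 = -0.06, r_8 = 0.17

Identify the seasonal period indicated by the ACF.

The largest autocorrelation is r_2 = 0.49, with weaker echoes at lags 4 (0.31), 6 (0.24) and 8 (0.17); the remaining lags stay at or below 0.08.
The dominant spike at lag 2 indicates a seasonal period of 2.

2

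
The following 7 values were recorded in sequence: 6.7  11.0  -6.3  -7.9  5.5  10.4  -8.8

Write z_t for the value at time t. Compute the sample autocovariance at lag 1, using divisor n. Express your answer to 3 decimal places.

Mean z̄ = (6.7 + 11.0 − 6.3 − 7.9 + 5.5 + 10.4 − 8.8)/7 = 1.5143
Deviations: 5.1857, 9.4857, -7.8143, -9.4143, 3.9857, 8.8857, -10.3143
Σ_{t=1}^{6}(z_t−z̄)(z_{t+1}−z̄) = -45.1245
γ_1 = -45.1245 / 7 = -6.446

-6.446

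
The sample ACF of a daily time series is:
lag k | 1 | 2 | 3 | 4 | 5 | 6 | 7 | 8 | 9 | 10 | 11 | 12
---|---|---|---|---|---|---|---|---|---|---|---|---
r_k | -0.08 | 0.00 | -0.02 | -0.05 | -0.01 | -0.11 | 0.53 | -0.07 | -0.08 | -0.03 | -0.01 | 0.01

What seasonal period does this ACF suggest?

7

The largest autocorrelation is r_7 = 0.53; the remaining lags stay at or below 0.01.
The dominant spike at lag 7 indicates a seasonal period of 7.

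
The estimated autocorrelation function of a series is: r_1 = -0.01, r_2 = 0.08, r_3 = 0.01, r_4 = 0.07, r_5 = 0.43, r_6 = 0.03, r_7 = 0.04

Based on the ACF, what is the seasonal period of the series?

The largest autocorrelation is r_5 = 0.43; the remaining lags stay at or below 0.08.
The dominant spike at lag 5 indicates a seasonal period of 5.

5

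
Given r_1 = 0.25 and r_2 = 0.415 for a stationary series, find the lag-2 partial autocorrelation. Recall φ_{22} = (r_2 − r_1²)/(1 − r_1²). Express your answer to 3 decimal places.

φ_{22} = (r_2 − r_1²) / (1 − r_1²)
r_1² = (0.25)² = 0.0625
Numerator = 0.415 − 0.0625 = 0.3525; denominator = 1 − 0.0625 = 0.9375
φ_{22} = 0.3525 / 0.9375 = 0.376

0.376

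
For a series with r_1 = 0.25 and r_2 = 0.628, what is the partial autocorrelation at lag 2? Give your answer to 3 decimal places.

φ_{22} = (r_2 − r_1²) / (1 − r_1²)
r_1² = (0.25)² = 0.0625
Numerator = 0.628 − 0.0625 = 0.5655; denominator = 1 − 0.0625 = 0.9375
φ_{22} = 0.5655 / 0.9375 = 0.603

0.603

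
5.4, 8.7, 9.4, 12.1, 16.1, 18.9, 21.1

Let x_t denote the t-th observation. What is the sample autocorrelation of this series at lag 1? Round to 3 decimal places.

0.573

Mean x̄ = (5.4 + 8.7 + 9.4 + 12.1 + 16.1 + 18.9 + 21.1)/7 = 13.1000
Deviations from mean: -7.7000, -4.4000, -3.7000, -1.0000, 3.0000, 5.8000, 8.0000
Σ(x_t−x̄)(x_{t+1}−x̄) = (33.8800) + (16.2800) + (3.7000) + (-3.0000) + (17.4000) + (46.4000) = 114.6600
Denominator Σ(x_t−x̄)² = 199.9800
r_1 = 114.6600 / 199.9800 = 0.573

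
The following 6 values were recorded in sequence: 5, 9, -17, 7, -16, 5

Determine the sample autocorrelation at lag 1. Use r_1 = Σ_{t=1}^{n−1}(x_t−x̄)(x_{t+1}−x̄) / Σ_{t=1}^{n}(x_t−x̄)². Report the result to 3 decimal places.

-0.614

Mean x̄ = (5 + 9 − 17 + 7 − 16 + 5)/6 = -1.1667
Deviations from mean: 6.1667, 10.1667, -15.8333, 8.1667, -14.8333, 6.1667
Numerator Σ_{t=1}^{5}(x_t−x̄)(x_{t+1}−x̄) = -440.1944
Denominator Σ(x_t−x̄)² = 716.8333
r_1 = -440.1944 / 716.8333 = -0.614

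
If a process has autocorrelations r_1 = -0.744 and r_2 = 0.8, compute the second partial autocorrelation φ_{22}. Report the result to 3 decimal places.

φ_{22} = (r_2 − r_1²) / (1 − r_1²)
r_1² = (-0.744)² = 0.553536
Numerator = 0.8 − 0.5535 = 0.2465; denominator = 1 − 0.5535 = 0.4465
φ_{22} = 0.2465 / 0.4465 = 0.552

0.552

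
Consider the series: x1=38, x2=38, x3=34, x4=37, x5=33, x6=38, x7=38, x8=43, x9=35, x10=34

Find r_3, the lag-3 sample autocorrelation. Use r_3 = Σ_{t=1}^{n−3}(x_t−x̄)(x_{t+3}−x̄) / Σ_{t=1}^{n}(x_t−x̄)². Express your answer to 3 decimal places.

-0.471

Mean x̄ = (38 + 38 + 34 + 37 + 33 + 38 + 38 + 43 + 35 + 34)/10 = 36.8000
Σ(x_t−x̄)(x_{t+3}−x̄) = (0.2400) + (-4.5600) + (-3.3600) + (0.2400) + (-23.5600) + (-2.1600) + (-3.3600) = -36.5200
Denominator Σ(x_t−x̄)² = 77.6000
r_3 = -36.5200 / 77.6000 = -0.471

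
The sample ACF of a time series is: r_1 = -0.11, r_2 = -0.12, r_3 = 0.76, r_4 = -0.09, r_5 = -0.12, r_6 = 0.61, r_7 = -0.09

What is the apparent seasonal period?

The largest autocorrelation is r_3 = 0.76, with a weaker echo at lag 6 (0.61); the remaining lags stay at or below -0.09.
The dominant spike at lag 3 indicates a seasonal period of 3.

3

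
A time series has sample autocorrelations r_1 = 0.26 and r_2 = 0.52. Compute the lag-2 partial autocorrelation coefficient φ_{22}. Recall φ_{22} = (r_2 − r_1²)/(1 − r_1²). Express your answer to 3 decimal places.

φ_{22} = (r_2 − r_1²) / (1 − r_1²)
r_1² = (0.26)² = 0.0676
Numerator = 0.52 − 0.0676 = 0.4524; denominator = 1 − 0.0676 = 0.9324
φ_{22} = 0.4524 / 0.9324 = 0.485

0.485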